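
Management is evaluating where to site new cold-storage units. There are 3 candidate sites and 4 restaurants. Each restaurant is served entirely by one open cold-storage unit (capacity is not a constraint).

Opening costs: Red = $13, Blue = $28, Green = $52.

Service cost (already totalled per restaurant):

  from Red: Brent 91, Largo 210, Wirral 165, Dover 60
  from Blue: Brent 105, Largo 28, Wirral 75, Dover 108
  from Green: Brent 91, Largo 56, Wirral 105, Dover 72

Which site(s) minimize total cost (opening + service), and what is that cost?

For any fixed open set, each restaurant goes to its cheapest open site; total = fixed + service.
{Red, Blue}: Brent→Red 91, Largo→Blue 28, Wirral→Blue 75, Dover→Red 60. Service 254; fixed 41; total 295.
{Blue}: Brent→Blue 105, Largo→Blue 28, Wirral→Blue 75, Dover→Blue 108. Service 316; fixed 28; total 344.
{Blue, Green}: service 266 + fixed 80 = 346
{Red, Blue, Green}: service 254 + fixed 93 = 347
(All 7 nonempty subsets were checked; Red and Blue is lowest.)

Open Red and Blue; minimum total cost 295.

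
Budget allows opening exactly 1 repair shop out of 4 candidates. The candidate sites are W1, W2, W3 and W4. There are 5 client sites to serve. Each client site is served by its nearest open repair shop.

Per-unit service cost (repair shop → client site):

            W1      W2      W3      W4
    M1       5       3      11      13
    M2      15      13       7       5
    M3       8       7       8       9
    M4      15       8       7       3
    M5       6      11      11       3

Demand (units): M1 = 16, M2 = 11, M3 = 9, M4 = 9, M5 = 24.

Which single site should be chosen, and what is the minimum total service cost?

Choose W4 only; total service cost 443.

With exactly 1 open, each client site uses its cheapest among the chosen.
{W4}: M1→W4 13·16=208, M2→W4 5·11=55, M3→W4 9·9=81, M4→W4 3·9=27, M5→W4 3·24=72. Service cost 443.
{W2}: service cost 590
{W1}: service cost 596
Among all 4 size-1 choices, {W4} is lowest.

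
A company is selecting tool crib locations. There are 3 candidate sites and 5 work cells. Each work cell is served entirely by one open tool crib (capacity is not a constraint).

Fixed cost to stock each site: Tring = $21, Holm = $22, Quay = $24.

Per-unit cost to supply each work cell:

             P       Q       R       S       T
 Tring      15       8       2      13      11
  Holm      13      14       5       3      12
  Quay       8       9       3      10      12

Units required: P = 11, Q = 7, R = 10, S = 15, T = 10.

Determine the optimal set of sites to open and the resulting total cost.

Open Tring, Holm and Quay; minimum total cost 386.

For any fixed open set, each work cell goes to its cheapest open site; total = fixed + service.
{Tring, Holm, Quay}: P→Quay 8·11=88, Q→Tring 8·7=56, R→Tring 2·10=20, S→Holm 3·15=45, T→Tring 11·10=110. Service 319; fixed 67; total 386.
{Holm, Quay}: service 346 + fixed 46 = 392
{Tring, Holm}: P→Holm 13·11=143, Q→Tring 8·7=56, R→Tring 2·10=20, S→Holm 3·15=45, T→Tring 11·10=110. Service 374; fixed 43; total 417.
{Tring}: service 546 + fixed 21 = 567
No other subset beats 386.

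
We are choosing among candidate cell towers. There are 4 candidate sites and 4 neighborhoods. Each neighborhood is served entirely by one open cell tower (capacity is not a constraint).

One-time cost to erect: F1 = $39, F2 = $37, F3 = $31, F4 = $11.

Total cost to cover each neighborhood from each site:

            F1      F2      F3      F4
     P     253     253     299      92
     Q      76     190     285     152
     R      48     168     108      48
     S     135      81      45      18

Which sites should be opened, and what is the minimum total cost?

Open F1 and F4; minimum total cost 284.

For any fixed open set, each neighborhood goes to its cheapest open site; total = fixed + service.
{F1, F4}: P→F4 92, Q→F1 76, R→F1 48, S→F4 18. Service 234; fixed 50; total 284.
{F1, F3, F4}: P→F4 92, Q→F1 76, R→F1 48, S→F4 18. Service 234; fixed 81; total 315.
{F1, F2, F4}: service 234 + fixed 87 = 321
{F1, F2, F3, F4}: service 234 + fixed 118 = 352
No other subset beats 284.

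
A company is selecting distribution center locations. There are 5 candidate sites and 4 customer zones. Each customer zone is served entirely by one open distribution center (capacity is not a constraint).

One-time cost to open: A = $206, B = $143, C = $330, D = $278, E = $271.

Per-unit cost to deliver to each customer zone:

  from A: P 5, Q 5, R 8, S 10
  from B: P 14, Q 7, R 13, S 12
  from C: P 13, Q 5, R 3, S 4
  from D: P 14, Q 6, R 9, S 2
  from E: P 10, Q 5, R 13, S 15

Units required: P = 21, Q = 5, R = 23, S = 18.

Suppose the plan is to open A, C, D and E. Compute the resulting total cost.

Total cost: 1320

Each customer zone is assigned to its cheapest site among the open ones.
{A, C, D, E}: P→A 5·21=105, Q→A 5·5=25, R→C 3·23=69, S→D 2·18=36. Service 235; fixed 1085; total 1320.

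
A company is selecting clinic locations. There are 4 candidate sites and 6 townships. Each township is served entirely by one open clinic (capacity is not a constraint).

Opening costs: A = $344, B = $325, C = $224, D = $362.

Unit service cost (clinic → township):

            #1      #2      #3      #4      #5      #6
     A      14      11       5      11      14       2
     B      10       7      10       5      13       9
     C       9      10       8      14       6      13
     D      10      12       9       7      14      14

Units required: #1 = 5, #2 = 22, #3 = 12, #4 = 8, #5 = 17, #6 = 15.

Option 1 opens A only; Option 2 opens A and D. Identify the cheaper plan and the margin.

Option 1: {A}: #1→A 14·5=70, #2→A 11·22=242, #3→A 5·12=60, #4→A 11·8=88, #5→A 14·17=238, #6→A 2·15=30. Service 728; fixed 344; total 1072.
Option 2: {A, D}: #1→D 10·5=50, #2→A 11·22=242, #3→A 5·12=60, #4→D 7·8=56, #5→A 14·17=238, #6→A 2·15=30. Service 676; fixed 706; total 1382.
Difference: |1072 − 1382| = 310.

Option 1 is cheaper by 310.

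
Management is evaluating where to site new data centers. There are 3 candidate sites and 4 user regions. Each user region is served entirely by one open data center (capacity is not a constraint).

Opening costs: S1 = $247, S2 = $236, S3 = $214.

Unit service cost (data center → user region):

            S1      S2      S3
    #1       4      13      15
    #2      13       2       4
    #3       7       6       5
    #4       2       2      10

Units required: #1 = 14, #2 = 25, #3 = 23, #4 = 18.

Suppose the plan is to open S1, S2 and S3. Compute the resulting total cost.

Total cost: 954

Each user region is assigned to its cheapest site among the open ones.
{S1, S2, S3}: #1→S1 4·14=56, #2→S2 2·25=50, #3→S3 5·23=115, #4→S1 2·18=36. Service 257; fixed 697; total 954.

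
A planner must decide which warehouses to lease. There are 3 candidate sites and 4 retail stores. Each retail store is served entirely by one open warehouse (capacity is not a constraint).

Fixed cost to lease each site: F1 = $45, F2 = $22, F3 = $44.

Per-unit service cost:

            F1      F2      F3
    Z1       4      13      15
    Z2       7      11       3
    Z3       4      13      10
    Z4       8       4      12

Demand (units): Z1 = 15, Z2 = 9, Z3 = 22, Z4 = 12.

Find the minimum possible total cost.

Minimum total cost: 326

For any fixed open set, each retail store goes to its cheapest open site; total = fixed + service.
{F1, F2}: Z1→F1 4·15=60, Z2→F1 7·9=63, Z3→F1 4·22=88, Z4→F2 4·12=48. Service 259; fixed 67; total 326.
{F1, F2, F3}: Z1→F1 4·15=60, Z2→F3 3·9=27, Z3→F1 4·22=88, Z4→F2 4·12=48. Service 223; fixed 111; total 334.
{F1}: service 307 + fixed 45 = 352
{F2}: service 628 + fixed 22 = 650
(All 7 nonempty subsets were checked; F1 and F2 is lowest.)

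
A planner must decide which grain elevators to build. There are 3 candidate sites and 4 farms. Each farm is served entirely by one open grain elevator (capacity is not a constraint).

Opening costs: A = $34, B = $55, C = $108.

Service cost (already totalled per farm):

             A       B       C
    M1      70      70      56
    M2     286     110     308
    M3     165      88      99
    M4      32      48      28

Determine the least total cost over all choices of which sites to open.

Minimum total cost: 371

For any fixed open set, each farm goes to its cheapest open site; total = fixed + service.
{B}: M1→B 70, M2→B 110, M3→B 88, M4→B 48. Service 316; fixed 55; total 371.
{A, B}: service 300 + fixed 89 = 389
{B, C}: service 282 + fixed 163 = 445
{A, B, C}: M1→C 56, M2→B 110, M3→B 88, M4→C 28. Service 282; fixed 197; total 479.
(All 7 nonempty subsets were checked; B only is lowest.)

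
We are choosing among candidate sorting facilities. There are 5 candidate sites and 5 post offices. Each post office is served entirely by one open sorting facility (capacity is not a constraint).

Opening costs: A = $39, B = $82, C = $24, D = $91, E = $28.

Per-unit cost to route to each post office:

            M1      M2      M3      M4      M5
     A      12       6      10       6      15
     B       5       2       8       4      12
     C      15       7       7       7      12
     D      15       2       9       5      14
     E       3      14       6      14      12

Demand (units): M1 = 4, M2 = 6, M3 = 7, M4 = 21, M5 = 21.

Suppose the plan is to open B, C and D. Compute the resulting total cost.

Each post office is assigned to its cheapest site among the open ones.
{B, C, D}: M1→B 5·4=20, M2→B 2·6=12, M3→C 7·7=49, M4→B 4·21=84, M5→B 12·21=252. Service 417; fixed 197; total 614.

Total cost: 614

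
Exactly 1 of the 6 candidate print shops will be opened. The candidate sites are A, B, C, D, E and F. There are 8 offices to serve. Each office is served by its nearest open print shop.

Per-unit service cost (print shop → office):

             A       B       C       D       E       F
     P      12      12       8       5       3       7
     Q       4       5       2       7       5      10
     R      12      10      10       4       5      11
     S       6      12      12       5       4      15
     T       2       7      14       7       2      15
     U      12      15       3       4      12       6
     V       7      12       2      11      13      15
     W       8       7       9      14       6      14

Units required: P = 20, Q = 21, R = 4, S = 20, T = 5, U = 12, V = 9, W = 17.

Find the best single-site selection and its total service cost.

With exactly 1 open, each office uses its cheapest among the chosen.
{E}: P→E 3·20=60, Q→E 5·21=105, R→E 5·4=20, S→E 4·20=80, T→E 2·5=10, U→E 12·12=144, V→E 13·9=117, W→E 6·17=102. Service cost 638.
{C}: service cost 759
{D}: service cost 783
Among all 6 size-1 choices, {E} is lowest.

Choose E only; total service cost 638.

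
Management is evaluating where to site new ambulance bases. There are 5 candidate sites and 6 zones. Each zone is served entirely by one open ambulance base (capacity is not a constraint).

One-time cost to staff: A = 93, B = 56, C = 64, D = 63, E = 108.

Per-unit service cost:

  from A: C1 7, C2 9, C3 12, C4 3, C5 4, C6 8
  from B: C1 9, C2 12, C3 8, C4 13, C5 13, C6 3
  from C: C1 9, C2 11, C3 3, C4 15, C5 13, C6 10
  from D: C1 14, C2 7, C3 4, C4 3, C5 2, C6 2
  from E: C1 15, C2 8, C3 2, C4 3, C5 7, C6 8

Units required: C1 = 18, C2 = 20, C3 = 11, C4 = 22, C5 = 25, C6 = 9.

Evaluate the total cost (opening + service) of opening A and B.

Total cost: 736

Each zone is assigned to its cheapest site among the open ones.
{A, B}: C1→A 7·18=126, C2→A 9·20=180, C3→B 8·11=88, C4→A 3·22=66, C5→A 4·25=100, C6→B 3·9=27. Service 587; fixed 149; total 736.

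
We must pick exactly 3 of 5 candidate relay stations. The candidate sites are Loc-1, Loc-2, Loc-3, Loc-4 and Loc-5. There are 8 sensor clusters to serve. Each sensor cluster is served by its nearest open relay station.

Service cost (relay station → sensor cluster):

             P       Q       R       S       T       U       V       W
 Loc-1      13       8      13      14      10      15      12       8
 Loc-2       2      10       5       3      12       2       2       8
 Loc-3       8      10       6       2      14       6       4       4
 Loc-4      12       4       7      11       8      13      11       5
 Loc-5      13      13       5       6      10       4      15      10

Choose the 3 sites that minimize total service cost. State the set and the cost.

Choose Loc-2, Loc-3 and Loc-4; total service cost 29.

With exactly 3 open, each sensor cluster uses its cheapest among the chosen.
{Loc-2, Loc-3, Loc-4}: P→Loc-2 2, Q→Loc-4 4, R→Loc-2 5, S→Loc-3 2, T→Loc-4 8, U→Loc-2 2, V→Loc-2 2, W→Loc-3 4. Service cost 29.
{Loc-1, Loc-2, Loc-4}: service cost 31
{Loc-2, Loc-4, Loc-5}: service cost 31
Among all 10 size-3 choices, {Loc-2, Loc-3, Loc-4} is lowest.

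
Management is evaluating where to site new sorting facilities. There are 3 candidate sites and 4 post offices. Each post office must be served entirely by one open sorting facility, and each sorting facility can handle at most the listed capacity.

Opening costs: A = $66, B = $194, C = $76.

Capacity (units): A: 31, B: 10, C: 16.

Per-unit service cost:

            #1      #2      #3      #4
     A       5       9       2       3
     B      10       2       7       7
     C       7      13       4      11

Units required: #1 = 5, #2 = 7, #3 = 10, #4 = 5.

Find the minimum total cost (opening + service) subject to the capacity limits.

Minimum total cost: 189

Open {A}: #1→A 5·5=25, #2→A 9·7=63, #3→A 2·10=20, #4→A 3·5=15.
Loads: A carries 27/31. Service 123; fixed 66; total 189.
Next best feasible plan costs 265.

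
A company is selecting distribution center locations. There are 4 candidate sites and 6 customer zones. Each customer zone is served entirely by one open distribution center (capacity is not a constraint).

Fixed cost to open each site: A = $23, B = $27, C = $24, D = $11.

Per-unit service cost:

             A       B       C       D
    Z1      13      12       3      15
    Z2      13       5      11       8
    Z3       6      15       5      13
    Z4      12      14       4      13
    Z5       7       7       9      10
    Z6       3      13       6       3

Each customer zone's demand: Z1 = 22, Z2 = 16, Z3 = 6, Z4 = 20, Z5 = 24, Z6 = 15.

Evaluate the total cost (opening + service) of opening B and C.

Total cost: 565

Each customer zone is assigned to its cheapest site among the open ones.
{B, C}: Z1→C 3·22=66, Z2→B 5·16=80, Z3→C 5·6=30, Z4→C 4·20=80, Z5→B 7·24=168, Z6→C 6·15=90. Service 514; fixed 51; total 565.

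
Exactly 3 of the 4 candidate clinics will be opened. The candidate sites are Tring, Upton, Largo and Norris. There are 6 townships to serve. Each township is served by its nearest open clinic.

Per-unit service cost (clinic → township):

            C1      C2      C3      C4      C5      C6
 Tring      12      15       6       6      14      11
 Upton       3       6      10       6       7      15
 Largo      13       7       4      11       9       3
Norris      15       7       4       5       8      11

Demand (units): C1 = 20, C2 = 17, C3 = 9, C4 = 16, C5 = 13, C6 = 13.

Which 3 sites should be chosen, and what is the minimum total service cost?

With exactly 3 open, each township uses its cheapest among the chosen.
{Upton, Largo, Norris}: C1→Upton 3·20=60, C2→Upton 6·17=102, C3→Largo 4·9=36, C4→Norris 5·16=80, C5→Upton 7·13=91, C6→Largo 3·13=39. Service cost 408.
{Tring, Upton, Largo}: service cost 424
{Tring, Upton, Norris}: service cost 512
Among all 4 size-3 choices, {Upton, Largo, Norris} is lowest.

Choose Upton, Largo and Norris; total service cost 408.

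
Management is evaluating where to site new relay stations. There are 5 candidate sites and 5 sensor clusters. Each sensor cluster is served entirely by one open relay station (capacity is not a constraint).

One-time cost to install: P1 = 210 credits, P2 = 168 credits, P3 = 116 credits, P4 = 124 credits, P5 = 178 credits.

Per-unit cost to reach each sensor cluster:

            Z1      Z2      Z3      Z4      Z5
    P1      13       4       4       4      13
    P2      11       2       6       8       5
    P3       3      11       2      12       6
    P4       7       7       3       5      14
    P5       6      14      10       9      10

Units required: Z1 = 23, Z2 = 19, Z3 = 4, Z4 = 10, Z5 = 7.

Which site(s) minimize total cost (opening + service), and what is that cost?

Open P2 and P3; minimum total cost 514.

For any fixed open set, each sensor cluster goes to its cheapest open site; total = fixed + service.
{P2, P3}: Z1→P3 3·23=69, Z2→P2 2·19=38, Z3→P3 2·4=8, Z4→P2 8·10=80, Z5→P2 5·7=35. Service 230; fixed 284; total 514.
{P3, P4}: service 302 + fixed 240 = 542
{P1, P3}: service 235 + fixed 326 = 561
{P1, P2, P3, P4, P5}: Z1→P3 3·23=69, Z2→P2 2·19=38, Z3→P3 2·4=8, Z4→P1 4·10=40, Z5→P2 5·7=35. Service 190; fixed 796; total 986.
No other subset beats 514.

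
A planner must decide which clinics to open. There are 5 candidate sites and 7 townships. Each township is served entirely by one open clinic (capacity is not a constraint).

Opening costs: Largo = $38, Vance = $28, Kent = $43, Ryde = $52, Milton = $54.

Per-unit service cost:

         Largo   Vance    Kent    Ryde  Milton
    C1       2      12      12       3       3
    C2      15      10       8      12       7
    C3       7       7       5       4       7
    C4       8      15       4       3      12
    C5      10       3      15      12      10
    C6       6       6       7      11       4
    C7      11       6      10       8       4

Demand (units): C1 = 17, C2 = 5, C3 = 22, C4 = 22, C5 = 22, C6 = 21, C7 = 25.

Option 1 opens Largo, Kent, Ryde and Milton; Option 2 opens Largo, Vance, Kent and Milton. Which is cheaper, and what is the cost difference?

Option 2 is cheaper by 134.

Option 1: {Largo, Kent, Ryde, Milton}: C1→Largo 2·17=34, C2→Milton 7·5=35, C3→Ryde 4·22=88, C4→Ryde 3·22=66, C5→Largo 10·22=220, C6→Milton 4·21=84, C7→Milton 4·25=100. Service 627; fixed 187; total 814.
Option 2: {Largo, Vance, Kent, Milton}: C1→Largo 2·17=34, C2→Milton 7·5=35, C3→Kent 5·22=110, C4→Kent 4·22=88, C5→Vance 3·22=66, C6→Milton 4·21=84, C7→Milton 4·25=100. Service 517; fixed 163; total 680.
Difference: |814 − 680| = 134.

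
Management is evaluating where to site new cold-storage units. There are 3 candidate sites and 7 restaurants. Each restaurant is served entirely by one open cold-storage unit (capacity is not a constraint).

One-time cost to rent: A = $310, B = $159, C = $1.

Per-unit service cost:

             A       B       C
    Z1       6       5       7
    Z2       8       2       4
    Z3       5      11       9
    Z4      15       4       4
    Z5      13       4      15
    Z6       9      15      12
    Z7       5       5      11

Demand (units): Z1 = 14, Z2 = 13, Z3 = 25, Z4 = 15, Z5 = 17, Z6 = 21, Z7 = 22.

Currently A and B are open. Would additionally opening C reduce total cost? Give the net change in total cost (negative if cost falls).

Current service cost with {A, B}: 648.
Adding C: each restaurant re-picks its cheapest; new service cost 648, saving 0.
Extra fixed cost: 1. Net change = 1 − 0 = 1.
(Totals: 1117 → 1118.)

No — net change +1 (cost rises by 1).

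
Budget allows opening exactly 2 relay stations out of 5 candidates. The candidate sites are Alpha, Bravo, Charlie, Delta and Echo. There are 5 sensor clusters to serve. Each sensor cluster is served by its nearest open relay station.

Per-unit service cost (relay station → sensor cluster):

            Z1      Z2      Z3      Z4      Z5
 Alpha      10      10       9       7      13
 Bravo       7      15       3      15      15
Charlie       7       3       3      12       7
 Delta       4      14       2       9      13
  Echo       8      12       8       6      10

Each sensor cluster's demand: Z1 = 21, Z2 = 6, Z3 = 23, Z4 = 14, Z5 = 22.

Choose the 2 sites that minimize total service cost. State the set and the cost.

With exactly 2 open, each sensor cluster uses its cheapest among the chosen.
{Charlie, Delta}: Z1→Delta 4·21=84, Z2→Charlie 3·6=18, Z3→Delta 2·23=46, Z4→Delta 9·14=126, Z5→Charlie 7·22=154. Service cost 428.
{Charlie, Echo}: service cost 472
{Alpha, Charlie}: service cost 486
Among all 10 size-2 choices, {Charlie, Delta} is lowest.

Choose Charlie and Delta; total service cost 428.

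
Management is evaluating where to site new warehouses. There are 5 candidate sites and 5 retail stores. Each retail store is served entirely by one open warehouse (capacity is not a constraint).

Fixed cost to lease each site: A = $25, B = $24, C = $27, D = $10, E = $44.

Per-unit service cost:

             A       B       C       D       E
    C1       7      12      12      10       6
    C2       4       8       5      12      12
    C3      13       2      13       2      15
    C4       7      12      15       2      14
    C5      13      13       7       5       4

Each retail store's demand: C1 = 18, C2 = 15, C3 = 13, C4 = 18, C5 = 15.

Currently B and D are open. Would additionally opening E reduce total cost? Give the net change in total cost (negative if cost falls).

Yes — net change −43 (cost falls by 43).

Current service cost with {B, D}: 437.
Adding E: each retail store re-picks its cheapest; new service cost 350, saving 87.
Extra fixed cost: 44. Net change = 44 − 87 = -43.
(Totals: 471 → 428.)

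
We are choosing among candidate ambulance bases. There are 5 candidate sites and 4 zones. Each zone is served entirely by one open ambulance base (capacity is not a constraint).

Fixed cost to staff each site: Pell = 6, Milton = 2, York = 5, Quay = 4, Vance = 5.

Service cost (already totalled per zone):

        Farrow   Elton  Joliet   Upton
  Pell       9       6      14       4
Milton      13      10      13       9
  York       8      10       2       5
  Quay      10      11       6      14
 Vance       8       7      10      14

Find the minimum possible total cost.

Minimum total cost: 30

For any fixed open set, each zone goes to its cheapest open site; total = fixed + service.
{York}: Farrow→York 8, Elton→York 10, Joliet→York 2, Upton→York 5. Service 25; fixed 5; total 30.
{Pell, York}: service 20 + fixed 11 = 31
{Milton, York}: Farrow→York 8, Elton→Milton 10, Joliet→York 2, Upton→York 5. Service 25; fixed 7; total 32.
{Pell, Milton, York, Quay, Vance}: service 20 + fixed 22 = 42
No other subset beats 30.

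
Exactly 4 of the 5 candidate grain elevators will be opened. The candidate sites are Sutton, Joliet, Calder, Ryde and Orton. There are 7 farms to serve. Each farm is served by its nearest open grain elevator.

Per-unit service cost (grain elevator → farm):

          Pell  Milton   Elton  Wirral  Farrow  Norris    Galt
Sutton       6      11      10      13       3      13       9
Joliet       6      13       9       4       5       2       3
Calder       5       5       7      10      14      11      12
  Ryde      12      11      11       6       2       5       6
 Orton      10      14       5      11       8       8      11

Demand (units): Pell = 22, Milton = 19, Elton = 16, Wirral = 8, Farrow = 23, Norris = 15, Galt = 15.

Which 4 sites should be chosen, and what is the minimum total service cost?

Choose Joliet, Calder, Ryde and Orton; total service cost 438.

With exactly 4 open, each farm uses its cheapest among the chosen.
{Joliet, Calder, Ryde, Orton}: Pell→Calder 5·22=110, Milton→Calder 5·19=95, Elton→Orton 5·16=80, Wirral→Joliet 4·8=32, Farrow→Ryde 2·23=46, Norris→Joliet 2·15=30, Galt→Joliet 3·15=45. Service cost 438.
{Sutton, Joliet, Calder, Orton}: service cost 461
{Sutton, Joliet, Calder, Ryde}: service cost 470
Among all 5 size-4 choices, {Joliet, Calder, Ryde, Orton} is lowest.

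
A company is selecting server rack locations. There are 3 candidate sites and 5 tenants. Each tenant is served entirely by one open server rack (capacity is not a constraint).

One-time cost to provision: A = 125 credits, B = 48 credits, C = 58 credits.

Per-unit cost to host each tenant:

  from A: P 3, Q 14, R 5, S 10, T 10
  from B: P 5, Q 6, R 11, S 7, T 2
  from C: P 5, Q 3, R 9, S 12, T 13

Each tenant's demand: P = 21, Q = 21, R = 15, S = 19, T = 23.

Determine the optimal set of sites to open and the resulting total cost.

Open B and C; minimum total cost 588.

For any fixed open set, each tenant goes to its cheapest open site; total = fixed + service.
{B, C}: P→B 5·21=105, Q→C 3·21=63, R→C 9·15=135, S→B 7·19=133, T→B 2·23=46. Service 482; fixed 106; total 588.
{A, B, C}: service 380 + fixed 231 = 611
{A, B}: P→A 3·21=63, Q→B 6·21=126, R→A 5·15=75, S→B 7·19=133, T→B 2·23=46. Service 443; fixed 173; total 616.
{B}: service 575 + fixed 48 = 623
No other subset beats 588.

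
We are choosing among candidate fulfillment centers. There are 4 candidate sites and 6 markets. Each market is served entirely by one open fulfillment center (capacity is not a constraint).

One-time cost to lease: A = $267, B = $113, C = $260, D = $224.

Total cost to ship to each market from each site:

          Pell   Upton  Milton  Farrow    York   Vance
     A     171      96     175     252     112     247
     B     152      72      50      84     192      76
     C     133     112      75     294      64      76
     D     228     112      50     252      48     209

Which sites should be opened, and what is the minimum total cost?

Open B only; minimum total cost 739.

For any fixed open set, each market goes to its cheapest open site; total = fixed + service.
{B}: Pell→B 152, Upton→B 72, Milton→B 50, Farrow→B 84, York→B 192, Vance→B 76. Service 626; fixed 113; total 739.
{B, D}: Pell→B 152, Upton→B 72, Milton→B 50, Farrow→B 84, York→D 48, Vance→B 76. Service 482; fixed 337; total 819.
{B, C}: service 479 + fixed 373 = 852
{A, B, C, D}: Pell→C 133, Upton→B 72, Milton→B 50, Farrow→B 84, York→D 48, Vance→B 76. Service 463; fixed 864; total 1327.
(All 15 nonempty subsets were checked; B only is lowest.)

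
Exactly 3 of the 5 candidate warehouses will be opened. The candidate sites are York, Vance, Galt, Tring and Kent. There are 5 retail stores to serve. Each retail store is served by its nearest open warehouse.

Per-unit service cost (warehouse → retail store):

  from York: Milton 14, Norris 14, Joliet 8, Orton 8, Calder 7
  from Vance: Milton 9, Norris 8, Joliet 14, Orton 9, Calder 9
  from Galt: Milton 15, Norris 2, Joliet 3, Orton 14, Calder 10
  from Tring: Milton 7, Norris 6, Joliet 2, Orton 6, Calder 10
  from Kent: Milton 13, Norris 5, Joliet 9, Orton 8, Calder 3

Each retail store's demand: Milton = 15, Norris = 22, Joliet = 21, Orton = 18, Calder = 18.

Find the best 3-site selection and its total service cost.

Choose Galt, Tring and Kent; total service cost 353.

With exactly 3 open, each retail store uses its cheapest among the chosen.
{Galt, Tring, Kent}: Milton→Tring 7·15=105, Norris→Galt 2·22=44, Joliet→Tring 2·21=42, Orton→Tring 6·18=108, Calder→Kent 3·18=54. Service cost 353.
{York, Tring, Kent}: service cost 419
{Vance, Tring, Kent}: service cost 419
Among all 10 size-3 choices, {Galt, Tring, Kent} is lowest.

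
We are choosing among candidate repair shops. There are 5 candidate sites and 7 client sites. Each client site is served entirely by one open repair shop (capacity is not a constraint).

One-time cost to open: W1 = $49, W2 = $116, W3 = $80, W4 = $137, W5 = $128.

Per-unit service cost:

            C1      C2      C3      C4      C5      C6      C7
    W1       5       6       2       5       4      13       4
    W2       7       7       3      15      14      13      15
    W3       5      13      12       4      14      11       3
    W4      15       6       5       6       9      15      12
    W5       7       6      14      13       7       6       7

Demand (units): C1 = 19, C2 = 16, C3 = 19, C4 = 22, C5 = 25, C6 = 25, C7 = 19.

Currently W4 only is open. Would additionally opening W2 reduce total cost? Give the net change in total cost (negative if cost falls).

Yes — net change −124 (cost falls by 124).

Current service cost with {W4}: 1436.
Adding W2: each client site re-picks its cheapest; new service cost 1196, saving 240.
Extra fixed cost: 116. Net change = 116 − 240 = -124.
(Totals: 1573 → 1449.)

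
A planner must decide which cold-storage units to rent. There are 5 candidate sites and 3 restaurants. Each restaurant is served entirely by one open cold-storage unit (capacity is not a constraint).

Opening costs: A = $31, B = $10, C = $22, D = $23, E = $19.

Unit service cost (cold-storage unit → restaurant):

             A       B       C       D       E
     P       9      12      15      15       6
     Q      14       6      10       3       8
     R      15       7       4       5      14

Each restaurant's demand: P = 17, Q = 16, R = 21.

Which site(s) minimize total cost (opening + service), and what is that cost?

For any fixed open set, each restaurant goes to its cheapest open site; total = fixed + service.
{D, E}: P→E 6·17=102, Q→D 3·16=48, R→D 5·21=105. Service 255; fixed 42; total 297.
{C, D, E}: service 234 + fixed 64 = 298
{B, D, E}: service 255 + fixed 52 = 307
{A, B, C, D, E}: service 234 + fixed 105 = 339
No other subset beats 297.

Open D and E; minimum total cost 297.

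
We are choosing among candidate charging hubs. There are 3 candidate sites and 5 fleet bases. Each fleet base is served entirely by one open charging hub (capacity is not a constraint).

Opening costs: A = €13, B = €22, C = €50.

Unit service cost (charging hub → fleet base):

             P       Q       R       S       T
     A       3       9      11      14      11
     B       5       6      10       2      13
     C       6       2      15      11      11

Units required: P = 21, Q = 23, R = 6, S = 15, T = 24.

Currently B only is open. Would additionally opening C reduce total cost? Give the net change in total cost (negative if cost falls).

Yes — net change −90 (cost falls by 90).

Current service cost with {B}: 645.
Adding C: each fleet base re-picks its cheapest; new service cost 505, saving 140.
Extra fixed cost: 50. Net change = 50 − 140 = -90.
(Totals: 667 → 577.)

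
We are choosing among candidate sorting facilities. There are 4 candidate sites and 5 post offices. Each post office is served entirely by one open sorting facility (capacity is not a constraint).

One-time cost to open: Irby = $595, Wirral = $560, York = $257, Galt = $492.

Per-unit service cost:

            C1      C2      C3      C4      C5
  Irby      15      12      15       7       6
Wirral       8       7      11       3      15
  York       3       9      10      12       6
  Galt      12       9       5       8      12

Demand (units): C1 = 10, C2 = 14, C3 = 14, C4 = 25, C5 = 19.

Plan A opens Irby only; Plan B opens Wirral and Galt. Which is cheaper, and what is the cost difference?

Plan A: {Irby}: C1→Irby 15·10=150, C2→Irby 12·14=168, C3→Irby 15·14=210, C4→Irby 7·25=175, C5→Irby 6·19=114. Service 817; fixed 595; total 1412.
Plan B: {Wirral, Galt}: C1→Wirral 8·10=80, C2→Wirral 7·14=98, C3→Galt 5·14=70, C4→Wirral 3·25=75, C5→Galt 12·19=228. Service 551; fixed 1052; total 1603.
Difference: |1412 − 1603| = 191.

Plan A is cheaper by 191.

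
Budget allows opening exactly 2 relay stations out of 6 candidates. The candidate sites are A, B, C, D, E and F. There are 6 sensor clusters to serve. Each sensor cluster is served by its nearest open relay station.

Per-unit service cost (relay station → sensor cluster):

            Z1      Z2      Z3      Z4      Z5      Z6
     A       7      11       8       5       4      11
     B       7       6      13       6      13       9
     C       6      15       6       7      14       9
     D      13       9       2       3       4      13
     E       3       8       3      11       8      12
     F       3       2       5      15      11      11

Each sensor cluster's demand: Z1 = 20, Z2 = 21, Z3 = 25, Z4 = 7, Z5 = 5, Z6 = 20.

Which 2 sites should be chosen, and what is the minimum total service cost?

Choose D and F; total service cost 413.

With exactly 2 open, each sensor cluster uses its cheapest among the chosen.
{D, F}: Z1→F 3·20=60, Z2→F 2·21=42, Z3→D 2·25=50, Z4→D 3·7=21, Z5→D 4·5=20, Z6→F 11·20=220. Service cost 413.
{A, F}: service cost 502
{B, F}: service cost 504
Among all 15 size-2 choices, {D, F} is lowest.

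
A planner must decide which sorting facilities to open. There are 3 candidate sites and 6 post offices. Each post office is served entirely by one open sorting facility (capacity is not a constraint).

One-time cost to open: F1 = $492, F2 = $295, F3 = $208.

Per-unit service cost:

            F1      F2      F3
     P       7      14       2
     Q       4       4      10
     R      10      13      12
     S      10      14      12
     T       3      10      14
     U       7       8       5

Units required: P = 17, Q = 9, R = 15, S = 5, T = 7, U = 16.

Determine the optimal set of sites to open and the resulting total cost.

For any fixed open set, each post office goes to its cheapest open site; total = fixed + service.
{F3}: P→F3 2·17=34, Q→F3 10·9=90, R→F3 12·15=180, S→F3 12·5=60, T→F3 14·7=98, U→F3 5·16=80. Service 542; fixed 208; total 750.
{F2, F3}: service 460 + fixed 503 = 963
{F1}: service 488 + fixed 492 = 980
{F1, F2, F3}: P→F3 2·17=34, Q→F1 4·9=36, R→F1 10·15=150, S→F1 10·5=50, T→F1 3·7=21, U→F3 5·16=80. Service 371; fixed 995; total 1366.
No other subset beats 750.

Open F3 only; minimum total cost 750.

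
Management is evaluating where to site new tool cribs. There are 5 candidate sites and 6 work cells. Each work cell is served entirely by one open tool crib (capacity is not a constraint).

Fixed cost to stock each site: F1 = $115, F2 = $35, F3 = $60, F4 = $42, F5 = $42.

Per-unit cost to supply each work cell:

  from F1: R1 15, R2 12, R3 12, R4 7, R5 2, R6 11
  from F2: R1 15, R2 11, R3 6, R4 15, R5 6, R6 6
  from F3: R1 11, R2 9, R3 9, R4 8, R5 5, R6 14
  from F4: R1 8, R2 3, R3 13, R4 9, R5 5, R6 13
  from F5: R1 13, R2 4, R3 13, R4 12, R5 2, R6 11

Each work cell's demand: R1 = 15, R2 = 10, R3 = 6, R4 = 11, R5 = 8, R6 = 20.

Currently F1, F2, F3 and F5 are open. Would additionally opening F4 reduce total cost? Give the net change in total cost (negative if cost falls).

Yes — net change −13 (cost falls by 13).

Current service cost with {F1, F2, F3, F5}: 454.
Adding F4: each work cell re-picks its cheapest; new service cost 399, saving 55.
Extra fixed cost: 42. Net change = 42 − 55 = -13.
(Totals: 706 → 693.)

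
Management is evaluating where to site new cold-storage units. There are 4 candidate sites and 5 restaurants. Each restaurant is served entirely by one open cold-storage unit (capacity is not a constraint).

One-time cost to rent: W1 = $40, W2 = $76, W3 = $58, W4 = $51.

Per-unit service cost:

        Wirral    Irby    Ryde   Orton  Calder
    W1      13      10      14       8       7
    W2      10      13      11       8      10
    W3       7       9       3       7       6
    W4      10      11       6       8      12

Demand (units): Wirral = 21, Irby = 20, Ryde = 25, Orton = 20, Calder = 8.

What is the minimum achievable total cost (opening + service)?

Minimum total cost: 648

For any fixed open set, each restaurant goes to its cheapest open site; total = fixed + service.
{W3}: Wirral→W3 7·21=147, Irby→W3 9·20=180, Ryde→W3 3·25=75, Orton→W3 7·20=140, Calder→W3 6·8=48. Service 590; fixed 58; total 648.
{W1, W3}: Wirral→W3 7·21=147, Irby→W3 9·20=180, Ryde→W3 3·25=75, Orton→W3 7·20=140, Calder→W3 6·8=48. Service 590; fixed 98; total 688.
{W3, W4}: service 590 + fixed 109 = 699
{W1, W2, W3, W4}: service 590 + fixed 225 = 815
No other subset beats 648.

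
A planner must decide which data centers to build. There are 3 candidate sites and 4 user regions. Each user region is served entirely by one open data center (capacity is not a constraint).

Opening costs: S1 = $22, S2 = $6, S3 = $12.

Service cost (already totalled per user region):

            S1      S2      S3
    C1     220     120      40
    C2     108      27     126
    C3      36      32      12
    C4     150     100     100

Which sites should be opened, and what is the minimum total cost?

For any fixed open set, each user region goes to its cheapest open site; total = fixed + service.
{S2, S3}: C1→S3 40, C2→S2 27, C3→S3 12, C4→S2 100. Service 179; fixed 18; total 197.
{S1, S2, S3}: service 179 + fixed 40 = 219
{S2}: C1→S2 120, C2→S2 27, C3→S2 32, C4→S2 100. Service 279; fixed 6; total 285.
(All 7 nonempty subsets were checked; S2 and S3 is lowest.)

Open S2 and S3; minimum total cost 197.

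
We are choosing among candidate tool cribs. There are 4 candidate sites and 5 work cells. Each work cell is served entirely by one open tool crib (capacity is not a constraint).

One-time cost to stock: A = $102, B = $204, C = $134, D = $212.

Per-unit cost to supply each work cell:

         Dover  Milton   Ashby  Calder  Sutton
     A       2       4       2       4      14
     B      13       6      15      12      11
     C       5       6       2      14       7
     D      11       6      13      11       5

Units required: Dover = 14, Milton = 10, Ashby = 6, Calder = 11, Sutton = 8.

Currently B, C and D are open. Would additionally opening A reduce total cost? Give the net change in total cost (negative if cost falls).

Yes — net change −37 (cost falls by 37).

Current service cost with {B, C, D}: 303.
Adding A: each work cell re-picks its cheapest; new service cost 164, saving 139.
Extra fixed cost: 102. Net change = 102 − 139 = -37.
(Totals: 853 → 816.)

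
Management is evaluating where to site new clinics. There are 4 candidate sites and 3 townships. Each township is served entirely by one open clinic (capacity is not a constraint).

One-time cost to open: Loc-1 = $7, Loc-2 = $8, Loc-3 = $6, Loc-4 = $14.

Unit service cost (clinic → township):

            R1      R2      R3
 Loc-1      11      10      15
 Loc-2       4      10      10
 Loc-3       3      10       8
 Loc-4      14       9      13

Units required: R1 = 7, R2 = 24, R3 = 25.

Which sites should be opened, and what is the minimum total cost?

Open Loc-3 and Loc-4; minimum total cost 457.

For any fixed open set, each township goes to its cheapest open site; total = fixed + service.
{Loc-3, Loc-4}: R1→Loc-3 3·7=21, R2→Loc-4 9·24=216, R3→Loc-3 8·25=200. Service 437; fixed 20; total 457.
{Loc-1, Loc-3, Loc-4}: R1→Loc-3 3·7=21, R2→Loc-4 9·24=216, R3→Loc-3 8·25=200. Service 437; fixed 27; total 464.
{Loc-2, Loc-3, Loc-4}: service 437 + fixed 28 = 465
{Loc-1, Loc-2, Loc-3, Loc-4}: service 437 + fixed 35 = 472
No other subset beats 457.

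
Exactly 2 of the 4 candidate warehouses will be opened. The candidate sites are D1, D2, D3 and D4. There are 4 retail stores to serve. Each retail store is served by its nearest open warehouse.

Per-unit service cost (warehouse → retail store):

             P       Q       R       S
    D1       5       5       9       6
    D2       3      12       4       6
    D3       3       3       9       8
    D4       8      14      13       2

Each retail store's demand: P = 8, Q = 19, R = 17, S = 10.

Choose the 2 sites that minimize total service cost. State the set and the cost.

With exactly 2 open, each retail store uses its cheapest among the chosen.
{D2, D3}: P→D2 3·8=24, Q→D3 3·19=57, R→D2 4·17=68, S→D2 6·10=60. Service cost 209.
{D1, D2}: service cost 247
{D3, D4}: service cost 254
Among all 6 size-2 choices, {D2, D3} is lowest.

Choose D2 and D3; total service cost 209.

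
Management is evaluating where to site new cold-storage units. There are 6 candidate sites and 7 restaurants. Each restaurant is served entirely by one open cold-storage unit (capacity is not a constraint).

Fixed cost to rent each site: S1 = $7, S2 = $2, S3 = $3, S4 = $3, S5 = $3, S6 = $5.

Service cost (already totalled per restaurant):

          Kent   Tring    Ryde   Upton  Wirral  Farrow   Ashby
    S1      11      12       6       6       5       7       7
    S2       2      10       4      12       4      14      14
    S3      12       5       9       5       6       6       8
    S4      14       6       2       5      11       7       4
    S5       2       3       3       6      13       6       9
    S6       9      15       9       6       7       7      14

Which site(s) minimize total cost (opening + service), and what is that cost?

For any fixed open set, each restaurant goes to its cheapest open site; total = fixed + service.
{S2, S4, S5}: Kent→S2 2, Tring→S5 3, Ryde→S4 2, Upton→S4 5, Wirral→S2 4, Farrow→S5 6, Ashby→S4 4. Service 26; fixed 8; total 34.
{S2, S4}: Kent→S2 2, Tring→S4 6, Ryde→S4 2, Upton→S4 5, Wirral→S2 4, Farrow→S4 7, Ashby→S4 4. Service 30; fixed 5; total 35.
{S2, S3, S4}: Kent→S2 2, Tring→S3 5, Ryde→S4 2, Upton→S3 5, Wirral→S2 4, Farrow→S3 6, Ashby→S4 4. Service 28; fixed 8; total 36.
{S1, S2, S3, S4, S5, S6}: Kent→S2 2, Tring→S5 3, Ryde→S4 2, Upton→S3 5, Wirral→S2 4, Farrow→S3 6, Ashby→S4 4. Service 26; fixed 23; total 49.
No other subset beats 34.

Open S2, S4 and S5; minimum total cost 34.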